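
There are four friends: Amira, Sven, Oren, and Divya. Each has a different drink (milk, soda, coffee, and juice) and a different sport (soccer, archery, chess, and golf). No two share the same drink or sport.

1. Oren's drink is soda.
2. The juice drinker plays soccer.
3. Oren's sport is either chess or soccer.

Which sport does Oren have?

chess

With clues 1–2, soccer is impossible for Oren's sport.
With clues 1–3, archery and golf are impossible for Oren's sport.
That leaves chess.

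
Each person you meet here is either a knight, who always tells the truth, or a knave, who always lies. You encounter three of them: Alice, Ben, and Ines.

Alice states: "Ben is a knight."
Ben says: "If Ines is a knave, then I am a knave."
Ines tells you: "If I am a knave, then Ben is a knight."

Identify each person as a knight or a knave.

Consider Alice. Suppose Alice is a knave.
Then no assignment of the remaining roles makes every statement match its speaker's type — contradiction.
So Alice is a knight.
Consider Ben. Suppose Ben is a knave.
Then Alice's statement comes out false, contradicting Alice being a knight.
So Ben is a knight.
With that fixed, Ines's statement is true, so Ines is a knight.

Alice: knight, Ben: knight, Ines: knight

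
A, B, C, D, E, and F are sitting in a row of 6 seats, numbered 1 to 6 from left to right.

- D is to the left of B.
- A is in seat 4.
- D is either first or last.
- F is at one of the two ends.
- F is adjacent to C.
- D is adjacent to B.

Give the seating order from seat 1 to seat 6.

From clue 1: B is in {2,3,4,5,6}.
From clues 1–2: A → seat 4.
From clues 1–3: D → seat 1.
From clues 1–4: F → seat 6.
From clues 1–5: C → seat 5.
From clues 1–6: B → seat 2, E → seat 3.

D, B, E, A, C, F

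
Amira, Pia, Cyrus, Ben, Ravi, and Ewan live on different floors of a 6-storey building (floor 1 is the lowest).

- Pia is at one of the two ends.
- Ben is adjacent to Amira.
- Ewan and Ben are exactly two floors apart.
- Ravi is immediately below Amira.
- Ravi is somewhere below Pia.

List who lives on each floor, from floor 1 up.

Ravi, Amira, Ben, Cyrus, Ewan, Pia

From clue 1: Pia is in {1,6}.
From clues 1–4: Amira is in {2,3}.
From clues 1–5: Ravi → floor 1, Amira → floor 2, Ben → floor 3, Cyrus → floor 4, Ewan → floor 5, Pia → floor 6.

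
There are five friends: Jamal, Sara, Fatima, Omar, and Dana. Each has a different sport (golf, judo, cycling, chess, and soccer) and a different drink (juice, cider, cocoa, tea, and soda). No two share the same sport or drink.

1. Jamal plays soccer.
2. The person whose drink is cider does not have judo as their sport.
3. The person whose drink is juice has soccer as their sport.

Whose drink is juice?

With clues 1–3, Dana, Fatima, Omar, and Sara are impossible for the one with drink juice.
That leaves Jamal.

Jamal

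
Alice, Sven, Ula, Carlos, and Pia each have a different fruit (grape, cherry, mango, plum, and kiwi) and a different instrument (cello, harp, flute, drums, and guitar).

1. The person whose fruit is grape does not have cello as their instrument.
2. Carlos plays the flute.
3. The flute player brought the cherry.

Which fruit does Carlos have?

With clues 1–3, grape, kiwi, mango, and plum are impossible for Carlos's fruit.
That leaves cherry.

cherry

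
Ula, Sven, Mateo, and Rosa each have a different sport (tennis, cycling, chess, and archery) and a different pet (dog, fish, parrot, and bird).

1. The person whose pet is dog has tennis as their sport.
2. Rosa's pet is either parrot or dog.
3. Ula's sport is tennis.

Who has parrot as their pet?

Rosa

With clues 1–3, Mateo, Sven, and Ula are impossible for the one with pet parrot.
That leaves Rosa.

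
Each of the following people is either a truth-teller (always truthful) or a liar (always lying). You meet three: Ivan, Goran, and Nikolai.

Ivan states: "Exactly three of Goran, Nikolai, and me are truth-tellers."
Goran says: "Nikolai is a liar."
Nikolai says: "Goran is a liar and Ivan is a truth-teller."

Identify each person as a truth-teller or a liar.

Consider Ivan. Suppose Ivan is a truth-teller.
Then no assignment of the remaining roles makes every statement match its speaker's type — contradiction.
So Ivan is a liar.
With that fixed, Nikolai's statement is false, so Nikolai is a liar.
With that fixed, Goran's statement is true, so Goran is a truth-teller.

Ivan: liar, Goran: truth-teller, Nikolai: liar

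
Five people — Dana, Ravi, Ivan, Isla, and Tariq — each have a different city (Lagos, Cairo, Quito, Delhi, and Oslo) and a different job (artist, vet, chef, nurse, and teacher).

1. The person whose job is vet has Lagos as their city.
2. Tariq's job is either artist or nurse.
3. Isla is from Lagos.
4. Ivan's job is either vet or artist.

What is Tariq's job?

With clues 1–2, chef, teacher, and vet are impossible for Tariq's job.
With clues 1–4, artist is impossible for Tariq's job.
That leaves nurse.

nurse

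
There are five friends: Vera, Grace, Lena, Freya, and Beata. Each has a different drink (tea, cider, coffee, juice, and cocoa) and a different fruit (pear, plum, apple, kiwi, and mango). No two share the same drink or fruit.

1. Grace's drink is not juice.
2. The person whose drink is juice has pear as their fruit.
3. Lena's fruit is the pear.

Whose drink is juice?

Clue 1 rules out Grace for the one with drink juice.
With clues 1–3, Beata, Freya, and Vera are impossible for the one with drink juice.
That leaves Lena.

Lena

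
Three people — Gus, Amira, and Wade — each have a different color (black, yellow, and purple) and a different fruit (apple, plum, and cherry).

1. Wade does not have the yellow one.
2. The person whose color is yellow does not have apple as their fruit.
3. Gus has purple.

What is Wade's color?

black

Clue 1 rules out yellow for Wade's color.
With clues 1–3, purple is impossible for Wade's color.
That leaves black.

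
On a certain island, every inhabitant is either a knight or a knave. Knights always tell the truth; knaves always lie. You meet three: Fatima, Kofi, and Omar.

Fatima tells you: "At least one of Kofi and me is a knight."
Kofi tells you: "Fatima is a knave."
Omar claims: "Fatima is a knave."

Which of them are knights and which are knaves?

Consider Fatima. Suppose Fatima is a knave.
Then no assignment of the remaining roles makes every statement match its speaker's type — contradiction.
So Fatima is a knight.
With that fixed, Kofi's statement is false, so Kofi is a knave.
With that fixed, Omar's statement is false, so Omar is a knave.

Fatima: knight, Kofi: knave, Omar: knave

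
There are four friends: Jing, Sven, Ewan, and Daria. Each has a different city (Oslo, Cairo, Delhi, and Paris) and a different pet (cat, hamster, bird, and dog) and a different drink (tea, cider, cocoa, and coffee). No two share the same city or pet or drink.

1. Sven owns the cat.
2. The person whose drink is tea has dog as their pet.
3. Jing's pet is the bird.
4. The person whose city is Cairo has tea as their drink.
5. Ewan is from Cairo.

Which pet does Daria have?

Clue 1 rules out cat for Daria's pet.
With clues 1–3, bird is impossible for Daria's pet.
With clues 1–5, dog is impossible for Daria's pet.
That leaves hamster.

hamster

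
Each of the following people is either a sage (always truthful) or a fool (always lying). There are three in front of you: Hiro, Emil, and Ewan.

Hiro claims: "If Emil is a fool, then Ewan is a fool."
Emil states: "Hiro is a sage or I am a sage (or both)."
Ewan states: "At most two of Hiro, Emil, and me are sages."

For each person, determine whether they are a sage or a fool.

Consider Hiro. Suppose Hiro is a sage.
Then no assignment of the remaining roles makes every statement match its speaker's type — contradiction.
So Hiro is a fool.
With that fixed, Ewan's statement is true, so Ewan is a sage.
Consider Emil. Suppose Emil is a sage.
Then Hiro's statement comes out true, contradicting Hiro being a fool.
So Emil is a fool.

Hiro: fool, Emil: fool, Ewan: sage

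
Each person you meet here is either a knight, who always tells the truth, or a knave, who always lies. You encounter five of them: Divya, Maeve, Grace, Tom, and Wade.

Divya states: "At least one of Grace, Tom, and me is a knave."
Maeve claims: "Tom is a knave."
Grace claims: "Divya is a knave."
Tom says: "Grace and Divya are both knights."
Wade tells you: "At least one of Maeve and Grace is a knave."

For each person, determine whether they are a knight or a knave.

Consider Divya. Suppose Divya is a knave.
Then Divya's own statement would have to be false, but it can't be — contradiction.
So Divya is a knight.
With that fixed, Grace's statement is false, so Grace is a knave.
With that fixed, Tom's statement is false, so Tom is a knave.
With that fixed, Wade's statement is true, so Wade is a knight.
With that fixed, Maeve's statement is true, so Maeve is a knight.

Divya: knight, Maeve: knight, Grace: knave, Tom: knave, Wade: knight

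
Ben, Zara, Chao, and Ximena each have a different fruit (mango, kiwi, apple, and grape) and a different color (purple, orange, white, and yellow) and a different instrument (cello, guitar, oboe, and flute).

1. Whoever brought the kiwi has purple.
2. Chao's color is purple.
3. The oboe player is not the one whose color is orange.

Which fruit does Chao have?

With clues 1–2, apple, grape, and mango are impossible for Chao's fruit.
That leaves kiwi.

kiwi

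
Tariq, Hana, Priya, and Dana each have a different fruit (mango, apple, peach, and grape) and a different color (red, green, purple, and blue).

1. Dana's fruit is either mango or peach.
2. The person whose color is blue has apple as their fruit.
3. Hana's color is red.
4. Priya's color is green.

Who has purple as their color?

Dana

With clues 1–3, Hana is impossible for the one with color purple.
With clues 1–4, Priya and Tariq are impossible for the one with color purple.
That leaves Dana.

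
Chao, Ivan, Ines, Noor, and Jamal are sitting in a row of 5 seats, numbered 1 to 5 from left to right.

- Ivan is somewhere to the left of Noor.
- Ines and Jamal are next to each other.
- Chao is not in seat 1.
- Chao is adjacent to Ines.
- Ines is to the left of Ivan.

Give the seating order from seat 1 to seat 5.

Jamal, Ines, Chao, Ivan, Noor

From clue 1: Ivan is in {1,2,3,4}.
From clues 1–3: Ivan is in {1,3,4}.
From clues 1–4: Ivan is in {1,4}.
From clues 1–5: Jamal → seat 1, Ines → seat 2, Chao → seat 3, Ivan → seat 4, Noor → seat 5.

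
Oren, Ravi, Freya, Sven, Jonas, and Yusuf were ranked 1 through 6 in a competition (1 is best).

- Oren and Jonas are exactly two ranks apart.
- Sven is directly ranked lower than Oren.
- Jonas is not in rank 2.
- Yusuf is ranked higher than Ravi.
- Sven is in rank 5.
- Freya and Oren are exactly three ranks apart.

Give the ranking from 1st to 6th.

From clues 1–2: Oren is in {1,2,3,4,5}.
From clues 1–4: Yusuf is in {1,2,4,5}.
From clues 1–5: Oren → rank 4, Sven → rank 5, Jonas → rank 6.
From clues 1–6: Freya → rank 1, Yusuf → rank 2, Ravi → rank 3.

Freya, Yusuf, Ravi, Oren, Sven, Jonas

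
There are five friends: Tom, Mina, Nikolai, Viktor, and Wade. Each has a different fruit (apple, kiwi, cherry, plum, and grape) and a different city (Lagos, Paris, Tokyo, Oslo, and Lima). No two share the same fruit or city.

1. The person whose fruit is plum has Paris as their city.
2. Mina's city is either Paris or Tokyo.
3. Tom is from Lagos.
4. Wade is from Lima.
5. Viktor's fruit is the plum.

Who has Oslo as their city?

Nikolai

With clues 1–2, Mina is impossible for the one with city Oslo.
With clues 1–3, Tom is impossible for the one with city Oslo.
With clues 1–4, Wade is impossible for the one with city Oslo.
With clues 1–5, Viktor is impossible for the one with city Oslo.
That leaves Nikolai.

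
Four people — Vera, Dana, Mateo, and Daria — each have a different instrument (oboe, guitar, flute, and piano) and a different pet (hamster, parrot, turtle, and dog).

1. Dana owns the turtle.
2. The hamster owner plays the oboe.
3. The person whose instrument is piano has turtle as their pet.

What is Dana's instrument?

With clues 1–2, oboe is impossible for Dana's instrument.
With clues 1–3, flute and guitar are impossible for Dana's instrument.
That leaves piano.

piano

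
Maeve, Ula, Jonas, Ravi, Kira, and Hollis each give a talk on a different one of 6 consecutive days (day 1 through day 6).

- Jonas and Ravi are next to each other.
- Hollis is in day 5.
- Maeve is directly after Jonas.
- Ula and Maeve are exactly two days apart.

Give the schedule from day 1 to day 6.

From clues 1–2: Hollis → day 5.
From clues 1–3: Maeve is in {3,4}.
From clues 1–4: Kira → day 1, Ravi → day 2, Jonas → day 3, Maeve → day 4, Ula → day 6.

Kira, Ravi, Jonas, Maeve, Hollis, Ula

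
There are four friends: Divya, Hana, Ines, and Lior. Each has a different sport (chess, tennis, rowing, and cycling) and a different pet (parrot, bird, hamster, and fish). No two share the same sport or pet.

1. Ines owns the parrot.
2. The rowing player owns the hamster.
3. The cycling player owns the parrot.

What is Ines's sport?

cycling

With clues 1–2, rowing is impossible for Ines's sport.
With clues 1–3, chess and tennis are impossible for Ines's sport.
That leaves cycling.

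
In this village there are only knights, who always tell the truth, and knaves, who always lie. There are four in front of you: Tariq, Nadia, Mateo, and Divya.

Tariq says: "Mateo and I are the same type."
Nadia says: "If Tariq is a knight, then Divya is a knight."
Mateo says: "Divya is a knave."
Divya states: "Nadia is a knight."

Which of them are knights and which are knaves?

Consider Tariq. Suppose Tariq is a knave.
Then no assignment of the remaining roles makes every statement match its speaker's type — contradiction.
So Tariq is a knight.
Consider Nadia. Suppose Nadia is a knight.
Then no assignment of the remaining roles makes every statement match its speaker's type — contradiction.
So Nadia is a knave.
With that fixed, Divya's statement is false, so Divya is a knave.
With that fixed, Mateo's statement is true, so Mateo is a knight.

Tariq: knight, Nadia: knave, Mateo: knight, Divya: knave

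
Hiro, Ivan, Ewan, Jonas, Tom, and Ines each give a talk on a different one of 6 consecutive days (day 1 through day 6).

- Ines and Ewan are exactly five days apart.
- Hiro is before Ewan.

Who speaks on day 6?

Ewan

With clue 1, Hiro, Ivan, Jonas, and Tom are ruled out for day 6.
With clues 1–2, Ines is ruled out for day 6.
So day 6 is Ewan.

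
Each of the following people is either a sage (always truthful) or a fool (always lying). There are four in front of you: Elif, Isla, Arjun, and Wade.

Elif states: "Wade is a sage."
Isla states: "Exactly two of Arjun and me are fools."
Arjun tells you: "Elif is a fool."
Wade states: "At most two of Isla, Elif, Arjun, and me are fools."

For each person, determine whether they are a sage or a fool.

Elif: fool, Isla: fool, Arjun: sage, Wade: fool

Consider Elif. Suppose Elif is a sage.
Then no assignment of the remaining roles makes every statement match its speaker's type — contradiction.
So Elif is a fool.
With that fixed, Arjun's statement is true, so Arjun is a sage.
With that fixed, Isla's statement is false, so Isla is a fool.
Consider Wade. Suppose Wade is a sage.
Then Elif's statement comes out true, contradicting Elif being a fool.
So Wade is a fool.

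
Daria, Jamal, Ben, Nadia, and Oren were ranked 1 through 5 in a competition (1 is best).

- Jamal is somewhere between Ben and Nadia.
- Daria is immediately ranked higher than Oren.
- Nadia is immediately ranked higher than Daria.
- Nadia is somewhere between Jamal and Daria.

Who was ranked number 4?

With clues 1–2, Ben and Nadia are ruled out for rank 4.
With clues 1–3, Oren is ruled out for rank 4.
With clues 1–4, Jamal is ruled out for rank 4.
So rank 4 is Daria.

Daria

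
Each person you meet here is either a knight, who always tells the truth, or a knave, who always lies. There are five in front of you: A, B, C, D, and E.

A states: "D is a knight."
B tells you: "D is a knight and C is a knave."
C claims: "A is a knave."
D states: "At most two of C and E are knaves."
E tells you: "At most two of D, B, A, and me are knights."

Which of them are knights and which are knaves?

A: knight, B: knight, C: knave, D: knight, E: knave

Regardless of anyone's role, D's statement is true, so D is a knight.
With that fixed, A's statement is true, so A is a knight.
With that fixed, C's statement is false, so C is a knave.
With that fixed, B's statement is true, so B is a knight.
With that fixed, E's statement is false, so E is a knave.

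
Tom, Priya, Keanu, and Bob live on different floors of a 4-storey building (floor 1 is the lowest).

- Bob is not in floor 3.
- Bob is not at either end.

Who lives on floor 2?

With clues 1–2, Keanu, Priya, and Tom are ruled out for floor 2.
So floor 2 is Bob.

Bob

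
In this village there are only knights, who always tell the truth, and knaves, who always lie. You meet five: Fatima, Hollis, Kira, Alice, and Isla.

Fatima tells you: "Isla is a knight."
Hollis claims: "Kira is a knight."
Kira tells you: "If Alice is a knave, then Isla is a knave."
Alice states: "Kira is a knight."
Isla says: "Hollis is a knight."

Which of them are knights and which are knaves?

Fatima: knight, Hollis: knight, Kira: knight, Alice: knight, Isla: knight

Consider Fatima. Suppose Fatima is a knave.
Then no assignment of the remaining roles makes every statement match its speaker's type — contradiction.
So Fatima is a knight.
Consider Hollis. Suppose Hollis is a knave.
Then no assignment of the remaining roles makes every statement match its speaker's type — contradiction.
So Hollis is a knight.
With that fixed, Isla's statement is true, so Isla is a knight.
Consider Kira. Suppose Kira is a knave.
Then Hollis's statement comes out false, contradicting Hollis being a knight.
So Kira is a knight.
With that fixed, Alice's statement is true, so Alice is a knight.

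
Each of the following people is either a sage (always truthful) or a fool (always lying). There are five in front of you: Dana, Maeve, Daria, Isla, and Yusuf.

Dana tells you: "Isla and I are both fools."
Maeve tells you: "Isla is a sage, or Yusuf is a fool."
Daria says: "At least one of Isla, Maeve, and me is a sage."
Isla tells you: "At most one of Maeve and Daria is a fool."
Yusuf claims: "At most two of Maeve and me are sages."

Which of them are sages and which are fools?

Regardless of anyone's role, Yusuf's statement is true, so Yusuf is a sage.
Consider Dana. Suppose Dana is a sage.
Then Dana's own statement would have to be true, but it can't be — contradiction.
So Dana is a fool.
Consider Maeve. Suppose Maeve is a fool.
Then no assignment of the remaining roles makes every statement match its speaker's type — contradiction.
So Maeve is a sage.
With that fixed, Daria's statement is true, so Daria is a sage.
With that fixed, Isla's statement is true, so Isla is a sage.

Dana: fool, Maeve: sage, Daria: sage, Isla: sage, Yusuf: sage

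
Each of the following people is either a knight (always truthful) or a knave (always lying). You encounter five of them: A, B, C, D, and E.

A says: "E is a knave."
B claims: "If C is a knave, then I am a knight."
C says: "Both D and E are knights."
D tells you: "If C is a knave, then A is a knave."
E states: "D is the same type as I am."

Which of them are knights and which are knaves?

Consider A. Suppose A is a knight.
Then no assignment of the remaining roles makes every statement match its speaker's type — contradiction.
So A is a knave.
With that fixed, D's statement is true, so D is a knight.
Consider B. Suppose B is a knave.
Then no assignment of the remaining roles makes every statement match its speaker's type — contradiction.
So B is a knight.
Consider C. Suppose C is a knave.
Then no assignment of the remaining roles makes every statement match its speaker's type — contradiction.
So C is a knight.
Consider E. Suppose E is a knave.
Then A's statement comes out true, contradicting A being a knave.
So E is a knight.

A: knave, B: knight, C: knight, D: knight, E: knight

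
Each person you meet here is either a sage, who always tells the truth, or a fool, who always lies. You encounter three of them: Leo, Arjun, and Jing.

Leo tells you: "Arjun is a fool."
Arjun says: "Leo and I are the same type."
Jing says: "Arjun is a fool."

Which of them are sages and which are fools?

Leo: sage, Arjun: fool, Jing: sage

Consider Leo. Suppose Leo is a fool.
Then whichever role Arjun has, Arjun's statement has the wrong truth value — contradiction.
So Leo is a sage.
Consider Arjun. Suppose Arjun is a sage.
Then Leo's statement comes out false, contradicting Leo being a sage.
So Arjun is a fool.
With that fixed, Jing's statement is true, so Jing is a sage.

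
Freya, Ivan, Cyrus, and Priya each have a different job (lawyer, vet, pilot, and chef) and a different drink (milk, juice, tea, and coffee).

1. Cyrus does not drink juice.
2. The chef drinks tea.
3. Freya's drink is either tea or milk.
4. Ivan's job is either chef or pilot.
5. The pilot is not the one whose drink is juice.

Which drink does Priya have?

juice

With clues 1–5, coffee, milk, and tea are impossible for Priya's drink.
That leaves juice.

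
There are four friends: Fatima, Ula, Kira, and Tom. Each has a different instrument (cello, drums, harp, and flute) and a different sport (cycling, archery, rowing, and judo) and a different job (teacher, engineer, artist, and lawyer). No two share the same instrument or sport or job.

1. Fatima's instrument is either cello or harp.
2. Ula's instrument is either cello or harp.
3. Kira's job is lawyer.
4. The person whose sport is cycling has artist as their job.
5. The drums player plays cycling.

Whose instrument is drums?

Clue 1 rules out Fatima for the one with instrument drums.
With clues 1–2, Ula is impossible for the one with instrument drums.
With clues 1–5, Kira is impossible for the one with instrument drums.
That leaves Tom.

Tom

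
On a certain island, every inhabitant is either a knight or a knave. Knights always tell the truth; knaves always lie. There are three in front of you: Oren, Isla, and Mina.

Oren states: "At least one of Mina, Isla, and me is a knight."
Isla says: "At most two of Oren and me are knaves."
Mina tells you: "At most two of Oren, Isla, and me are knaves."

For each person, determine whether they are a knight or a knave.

Regardless of anyone's role, Isla's statement is true, so Isla is a knight.
With that fixed, Mina's statement is true, so Mina is a knight.
With that fixed, Oren's statement is true, so Oren is a knight.

Oren: knight, Isla: knight, Mina: knight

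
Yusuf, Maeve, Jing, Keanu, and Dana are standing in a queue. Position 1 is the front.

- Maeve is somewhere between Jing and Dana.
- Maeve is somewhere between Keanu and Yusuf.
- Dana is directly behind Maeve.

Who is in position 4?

Dana

With clues 1–2, Maeve is ruled out for position 4.
With clues 1–3, Jing, Keanu, and Yusuf are ruled out for position 4.
So position 4 is Dana.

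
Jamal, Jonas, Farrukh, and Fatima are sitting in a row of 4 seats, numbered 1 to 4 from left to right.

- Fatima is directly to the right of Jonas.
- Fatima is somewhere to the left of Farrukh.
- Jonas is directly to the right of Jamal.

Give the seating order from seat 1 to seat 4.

Jamal, Jonas, Fatima, Farrukh

From clue 1: Jonas is in {1,2,3}.
From clues 1–2: Jonas is in {1,2}.
From clues 1–3: Jamal → seat 1, Jonas → seat 2, Fatima → seat 3, Farrukh → seat 4.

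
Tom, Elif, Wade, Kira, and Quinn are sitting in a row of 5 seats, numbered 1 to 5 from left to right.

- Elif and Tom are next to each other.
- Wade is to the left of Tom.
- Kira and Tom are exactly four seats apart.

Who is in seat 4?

Elif

With clues 1–2, Wade is ruled out for seat 4.
With clues 1–3, Kira, Quinn, and Tom are ruled out for seat 4.
So seat 4 is Elif.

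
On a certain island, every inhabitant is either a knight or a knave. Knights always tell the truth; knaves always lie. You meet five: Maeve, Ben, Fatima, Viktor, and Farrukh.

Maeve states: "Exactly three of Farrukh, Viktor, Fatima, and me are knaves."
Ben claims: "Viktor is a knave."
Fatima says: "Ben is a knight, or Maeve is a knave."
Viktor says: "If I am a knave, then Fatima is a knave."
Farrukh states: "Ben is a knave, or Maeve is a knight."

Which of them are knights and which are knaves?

Consider Maeve. Suppose Maeve is a knight.
Then no assignment of the remaining roles makes every statement match its speaker's type — contradiction.
So Maeve is a knave.
With that fixed, Fatima's statement is true, so Fatima is a knight.
Consider Ben. Suppose Ben is a knight.
Then no assignment of the remaining roles makes every statement match its speaker's type — contradiction.
So Ben is a knave.
With that fixed, Farrukh's statement is true, so Farrukh is a knight.
Consider Viktor. Suppose Viktor is a knave.
Then Ben's statement comes out true, contradicting Ben being a knave.
So Viktor is a knight.

Maeve: knave, Ben: knave, Fatima: knight, Viktor: knight, Farrukh: knight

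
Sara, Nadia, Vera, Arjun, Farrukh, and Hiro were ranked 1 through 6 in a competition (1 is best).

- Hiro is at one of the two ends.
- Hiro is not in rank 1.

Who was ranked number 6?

Hiro

With clues 1–2, Arjun, Farrukh, Nadia, Sara, and Vera are ruled out for rank 6.
So rank 6 is Hiro.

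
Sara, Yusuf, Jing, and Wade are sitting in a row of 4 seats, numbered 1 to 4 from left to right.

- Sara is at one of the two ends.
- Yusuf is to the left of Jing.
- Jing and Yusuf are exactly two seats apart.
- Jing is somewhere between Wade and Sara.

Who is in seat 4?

With clues 1–2, Yusuf is ruled out for seat 4.
With clues 1–3, Wade is ruled out for seat 4.
With clues 1–4, Jing is ruled out for seat 4.
So seat 4 is Sara.

Sara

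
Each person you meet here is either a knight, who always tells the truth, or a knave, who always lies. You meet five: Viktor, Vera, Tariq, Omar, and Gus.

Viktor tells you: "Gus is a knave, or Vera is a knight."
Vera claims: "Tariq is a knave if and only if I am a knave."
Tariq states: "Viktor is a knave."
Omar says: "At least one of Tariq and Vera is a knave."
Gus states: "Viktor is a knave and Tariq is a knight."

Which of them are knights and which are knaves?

Consider Viktor. Suppose Viktor is a knight.
Then no assignment of the remaining roles makes every statement match its speaker's type — contradiction.
So Viktor is a knave.
With that fixed, Tariq's statement is true, so Tariq is a knight.
With that fixed, Gus's statement is true, so Gus is a knight.
Consider Vera. Suppose Vera is a knight.
Then Viktor's statement comes out true, contradicting Viktor being a knave.
So Vera is a knave.
With that fixed, Omar's statement is true, so Omar is a knight.

Viktor: knave, Vera: knave, Tariq: knight, Omar: knight, Gus: knight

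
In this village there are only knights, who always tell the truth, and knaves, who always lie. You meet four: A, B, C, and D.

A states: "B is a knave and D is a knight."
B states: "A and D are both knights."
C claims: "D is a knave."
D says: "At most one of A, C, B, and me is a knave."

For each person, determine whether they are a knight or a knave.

A: knave, B: knave, C: knight, D: knave

Consider A. Suppose A is a knight.
Then no assignment of the remaining roles makes every statement match its speaker's type — contradiction.
So A is a knave.
With that fixed, B's statement is false, so B is a knave.
With that fixed, D's statement is false, so D is a knave.
With that fixed, C's statement is true, so C is a knight.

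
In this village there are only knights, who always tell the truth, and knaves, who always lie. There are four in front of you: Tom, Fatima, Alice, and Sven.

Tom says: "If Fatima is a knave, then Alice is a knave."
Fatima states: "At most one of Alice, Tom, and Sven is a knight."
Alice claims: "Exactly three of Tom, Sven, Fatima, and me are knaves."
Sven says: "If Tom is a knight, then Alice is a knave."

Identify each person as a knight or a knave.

Consider Tom. Suppose Tom is a knave.
Then no assignment of the remaining roles makes every statement match its speaker's type — contradiction.
So Tom is a knight.
Consider Fatima. Suppose Fatima is a knight.
Then no assignment of the remaining roles makes every statement match its speaker's type — contradiction.
So Fatima is a knave.
Consider Alice. Suppose Alice is a knight.
Then Tom's statement comes out false, contradicting Tom being a knight.
So Alice is a knave.
With that fixed, Sven's statement is true, so Sven is a knight.

Tom: knight, Fatima: knave, Alice: knave, Sven: knight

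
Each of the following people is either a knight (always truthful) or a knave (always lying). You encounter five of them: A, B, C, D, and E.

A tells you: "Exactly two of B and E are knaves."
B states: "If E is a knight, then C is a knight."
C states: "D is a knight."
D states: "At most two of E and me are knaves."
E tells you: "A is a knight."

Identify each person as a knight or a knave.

Regardless of anyone's role, D's statement is true, so D is a knight.
With that fixed, C's statement is true, so C is a knight.
With that fixed, B's statement is true, so B is a knight.
With that fixed, A's statement is false, so A is a knave.
With that fixed, E's statement is false, so E is a knave.

A: knave, B: knight, C: knight, D: knight, E: knave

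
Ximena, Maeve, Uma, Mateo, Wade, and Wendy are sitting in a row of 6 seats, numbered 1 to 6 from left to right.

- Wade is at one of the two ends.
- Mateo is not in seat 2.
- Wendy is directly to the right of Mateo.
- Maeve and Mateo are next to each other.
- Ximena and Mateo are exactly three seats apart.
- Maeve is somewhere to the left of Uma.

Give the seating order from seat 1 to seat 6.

From clue 1: Wade is in {1,6}.
From clues 1–6: Wade → seat 1, Maeve → seat 2, Mateo → seat 3, Wendy → seat 4, Uma → seat 5, Ximena → seat 6.

Wade, Maeve, Mateo, Wendy, Uma, Ximena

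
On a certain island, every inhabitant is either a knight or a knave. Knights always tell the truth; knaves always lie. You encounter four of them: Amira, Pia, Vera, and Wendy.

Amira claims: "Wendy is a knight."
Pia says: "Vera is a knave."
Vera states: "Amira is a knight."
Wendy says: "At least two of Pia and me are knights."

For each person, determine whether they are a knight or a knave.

Amira: knave, Pia: knight, Vera: knave, Wendy: knave

Consider Amira. Suppose Amira is a knight.
Then no assignment of the remaining roles makes every statement match its speaker's type — contradiction.
So Amira is a knave.
With that fixed, Vera's statement is false, so Vera is a knave.
With that fixed, Pia's statement is true, so Pia is a knight.
Consider Wendy. Suppose Wendy is a knight.
Then Amira's statement comes out true, contradicting Amira being a knave.
So Wendy is a knave.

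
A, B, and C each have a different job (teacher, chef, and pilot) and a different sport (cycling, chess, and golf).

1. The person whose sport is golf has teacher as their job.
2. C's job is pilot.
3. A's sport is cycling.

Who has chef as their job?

A

With clues 1–2, C is impossible for the one with job chef.
With clues 1–3, B is impossible for the one with job chef.
That leaves A.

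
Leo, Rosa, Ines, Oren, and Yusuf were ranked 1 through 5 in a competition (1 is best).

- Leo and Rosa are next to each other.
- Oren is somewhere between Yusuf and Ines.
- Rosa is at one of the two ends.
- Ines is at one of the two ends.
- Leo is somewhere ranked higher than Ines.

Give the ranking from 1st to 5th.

Rosa, Leo, Yusuf, Oren, Ines

From clues 1–2: Oren is in {2,4}.
From clues 1–3: Leo is in {2,4}.
From clues 1–4: Yusuf → rank 3.
From clues 1–5: Rosa → rank 1, Leo → rank 2, Oren → rank 4, Ines → rank 5.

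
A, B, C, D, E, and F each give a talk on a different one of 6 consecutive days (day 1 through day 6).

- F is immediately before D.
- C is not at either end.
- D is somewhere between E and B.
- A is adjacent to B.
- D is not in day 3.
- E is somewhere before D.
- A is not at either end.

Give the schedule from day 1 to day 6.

E, C, F, D, A, B

From clue 1: D is in {2,3,4,5,6}.
From clues 1–2: C is in {2,3,4,5}.
From clues 1–3: D is in {3,4,5}.
From clues 1–4: E is in {1,6}.
From clues 1–5: D is in {4,5}.
From clues 1–6: E → day 1, C → day 2, F → day 3, D → day 4.
From clues 1–7: A → day 5, B → day 6.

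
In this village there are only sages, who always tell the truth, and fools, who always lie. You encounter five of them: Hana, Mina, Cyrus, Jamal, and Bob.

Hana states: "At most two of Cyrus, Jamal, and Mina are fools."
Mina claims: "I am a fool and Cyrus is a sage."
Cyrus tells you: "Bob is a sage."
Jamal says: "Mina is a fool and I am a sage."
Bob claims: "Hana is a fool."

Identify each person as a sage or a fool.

Consider Hana. Suppose Hana is a fool.
Then no assignment of the remaining roles makes every statement match its speaker's type — contradiction.
So Hana is a sage.
With that fixed, Bob's statement is false, so Bob is a fool.
With that fixed, Cyrus's statement is false, so Cyrus is a fool.
With that fixed, Mina's statement is false, so Mina is a fool.
Consider Jamal. Suppose Jamal is a fool.
Then Hana's statement comes out false, contradicting Hana being a sage.
So Jamal is a sage.

Hana: sage, Mina: fool, Cyrus: fool, Jamal: sage, Bob: fool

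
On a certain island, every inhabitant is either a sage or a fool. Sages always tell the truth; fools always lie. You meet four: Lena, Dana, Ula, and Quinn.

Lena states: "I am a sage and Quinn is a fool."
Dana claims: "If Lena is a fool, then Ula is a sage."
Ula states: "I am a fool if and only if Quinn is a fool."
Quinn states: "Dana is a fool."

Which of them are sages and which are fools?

Consider Lena. Suppose Lena is a sage.
Then no assignment of the remaining roles makes every statement match its speaker's type — contradiction.
So Lena is a fool.
Consider Dana. Suppose Dana is a sage.
Then no assignment of the remaining roles makes every statement match its speaker's type — contradiction.
So Dana is a fool.
With that fixed, Quinn's statement is true, so Quinn is a sage.
Consider Ula. Suppose Ula is a sage.
Then Dana's statement comes out true, contradicting Dana being a fool.
So Ula is a fool.

Lena: fool, Dana: fool, Ula: fool, Quinn: sage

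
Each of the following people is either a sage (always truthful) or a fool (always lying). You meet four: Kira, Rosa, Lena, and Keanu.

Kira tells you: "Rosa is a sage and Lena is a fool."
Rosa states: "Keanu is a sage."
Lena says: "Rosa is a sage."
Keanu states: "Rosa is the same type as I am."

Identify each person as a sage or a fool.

Kira: fool, Rosa: sage, Lena: sage, Keanu: sage

Consider Kira. Suppose Kira is a sage.
Then no assignment of the remaining roles makes every statement match its speaker's type — contradiction.
So Kira is a fool.
Consider Rosa. Suppose Rosa is a fool.
Then whichever role Keanu has, Keanu's statement has the wrong truth value — contradiction.
So Rosa is a sage.
With that fixed, Lena's statement is true, so Lena is a sage.
Consider Keanu. Suppose Keanu is a fool.
Then Rosa's statement comes out false, contradicting Rosa being a sage.
So Keanu is a sage.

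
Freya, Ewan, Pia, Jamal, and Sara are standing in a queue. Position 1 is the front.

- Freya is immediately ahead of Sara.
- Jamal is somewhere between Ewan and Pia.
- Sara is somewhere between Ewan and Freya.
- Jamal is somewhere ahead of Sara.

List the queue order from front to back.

Pia, Jamal, Freya, Sara, Ewan

From clue 1: Freya is in {1,2,3,4}.
From clues 1–2: Jamal is in {2,4}.
From clues 1–3: Ewan is in {3,5}.
From clues 1–4: Pia → position 1, Jamal → position 2, Freya → position 3, Sara → position 4, Ewan → position 5.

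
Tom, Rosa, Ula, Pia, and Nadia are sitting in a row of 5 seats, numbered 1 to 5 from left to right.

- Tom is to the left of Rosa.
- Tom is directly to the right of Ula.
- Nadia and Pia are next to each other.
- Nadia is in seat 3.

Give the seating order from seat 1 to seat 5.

Ula, Tom, Nadia, Pia, Rosa

From clue 1: Tom is in {1,2,3,4}.
From clues 1–2: Tom is in {2,3,4}.
From clues 1–3: Tom is in {2,4}.
From clues 1–4: Ula → seat 1, Tom → seat 2, Nadia → seat 3, Pia → seat 4, Rosa → seat 5.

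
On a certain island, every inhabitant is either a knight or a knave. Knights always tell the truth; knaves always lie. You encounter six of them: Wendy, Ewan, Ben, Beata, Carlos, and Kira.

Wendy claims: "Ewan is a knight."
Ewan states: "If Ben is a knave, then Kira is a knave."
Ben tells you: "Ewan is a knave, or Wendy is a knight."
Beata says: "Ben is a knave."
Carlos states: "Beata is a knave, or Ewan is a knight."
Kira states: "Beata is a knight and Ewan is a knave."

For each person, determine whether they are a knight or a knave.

Wendy: knight, Ewan: knight, Ben: knight, Beata: knave, Carlos: knight, Kira: knave

Consider Wendy. Suppose Wendy is a knave.
Then no assignment of the remaining roles makes every statement match its speaker's type — contradiction.
So Wendy is a knight.
With that fixed, Ben's statement is true, so Ben is a knight.
With that fixed, Beata's statement is false, so Beata is a knave.
With that fixed, Carlos's statement is true, so Carlos is a knight.
With that fixed, Kira's statement is false, so Kira is a knave.
With that fixed, Ewan's statement is true, so Ewan is a knight.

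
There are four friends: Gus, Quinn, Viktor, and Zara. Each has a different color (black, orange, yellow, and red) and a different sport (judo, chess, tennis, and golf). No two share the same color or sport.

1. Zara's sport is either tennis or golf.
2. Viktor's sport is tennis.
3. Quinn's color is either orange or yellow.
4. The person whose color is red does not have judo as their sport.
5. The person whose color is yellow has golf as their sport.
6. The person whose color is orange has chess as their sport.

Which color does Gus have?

With clues 1–5, orange and yellow are impossible for Gus's color.
With clues 1–6, red is impossible for Gus's color.
That leaves black.

black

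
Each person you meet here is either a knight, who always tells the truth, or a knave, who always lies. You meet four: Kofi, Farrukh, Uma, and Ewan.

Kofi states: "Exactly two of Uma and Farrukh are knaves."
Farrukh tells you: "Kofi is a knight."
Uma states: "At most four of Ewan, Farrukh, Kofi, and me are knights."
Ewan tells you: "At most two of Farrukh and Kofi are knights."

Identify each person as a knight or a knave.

Regardless of anyone's role, Uma's statement is true, so Uma is a knight.
With that fixed, Ewan's statement is true, so Ewan is a knight.
With that fixed, Kofi's statement is false, so Kofi is a knave.
With that fixed, Farrukh's statement is false, so Farrukh is a knave.

Kofi: knave, Farrukh: knave, Uma: knight, Ewan: knight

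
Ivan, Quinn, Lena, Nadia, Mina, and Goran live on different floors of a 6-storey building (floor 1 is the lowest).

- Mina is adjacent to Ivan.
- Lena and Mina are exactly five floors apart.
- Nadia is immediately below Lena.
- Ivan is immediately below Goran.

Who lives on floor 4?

With clues 1–2, Ivan, Lena, and Mina are ruled out for floor 4.
With clues 1–3, Nadia is ruled out for floor 4.
With clues 1–4, Goran is ruled out for floor 4.
So floor 4 is Quinn.

Quinn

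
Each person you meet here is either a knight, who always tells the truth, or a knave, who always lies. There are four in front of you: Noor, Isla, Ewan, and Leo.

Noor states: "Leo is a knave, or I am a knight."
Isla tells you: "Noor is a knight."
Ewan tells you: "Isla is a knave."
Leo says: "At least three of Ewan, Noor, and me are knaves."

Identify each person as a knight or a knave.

Noor: knight, Isla: knight, Ewan: knave, Leo: knave

Consider Noor. Suppose Noor is a knave.
Then no assignment of the remaining roles makes every statement match its speaker's type — contradiction.
So Noor is a knight.
With that fixed, Isla's statement is true, so Isla is a knight.
With that fixed, Ewan's statement is false, so Ewan is a knave.
With that fixed, Leo's statement is false, so Leo is a knave.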